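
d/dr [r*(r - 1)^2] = (r - 1)*(3*r - 1)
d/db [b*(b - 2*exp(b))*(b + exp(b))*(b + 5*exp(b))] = 4*b^3*exp(b) + 4*b^3 - 14*b^2*exp(2*b) + 12*b^2*exp(b) - 30*b*exp(3*b) - 14*b*exp(2*b) - 10*exp(3*b)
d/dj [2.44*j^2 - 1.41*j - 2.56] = 4.88*j - 1.41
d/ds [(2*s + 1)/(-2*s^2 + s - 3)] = (-4*s^2 + 2*s + (2*s + 1)*(4*s - 1) - 6)/(2*s^2 - s + 3)^2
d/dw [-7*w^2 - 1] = -14*w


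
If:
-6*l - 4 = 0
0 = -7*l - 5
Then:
No Solution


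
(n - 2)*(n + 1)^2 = n^3 - 3*n - 2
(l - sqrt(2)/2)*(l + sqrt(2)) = l^2 + sqrt(2)*l/2 - 1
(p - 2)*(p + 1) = p^2 - p - 2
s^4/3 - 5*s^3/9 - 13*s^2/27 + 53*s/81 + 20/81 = (s/3 + 1/3)*(s - 5/3)*(s - 4/3)*(s + 1/3)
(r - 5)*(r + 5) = r^2 - 25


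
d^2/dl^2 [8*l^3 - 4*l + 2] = 48*l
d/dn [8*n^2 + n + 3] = 16*n + 1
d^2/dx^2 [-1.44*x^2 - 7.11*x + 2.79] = -2.88000000000000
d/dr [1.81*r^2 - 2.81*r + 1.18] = 3.62*r - 2.81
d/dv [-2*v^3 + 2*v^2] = 2*v*(2 - 3*v)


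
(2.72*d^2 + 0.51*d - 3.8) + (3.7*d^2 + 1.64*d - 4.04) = 6.42*d^2 + 2.15*d - 7.84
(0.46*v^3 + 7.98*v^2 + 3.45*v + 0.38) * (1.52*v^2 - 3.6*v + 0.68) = 0.6992*v^5 + 10.4736*v^4 - 23.1712*v^3 - 6.416*v^2 + 0.978*v + 0.2584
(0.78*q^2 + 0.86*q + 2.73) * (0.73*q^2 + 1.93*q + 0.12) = 0.5694*q^4 + 2.1332*q^3 + 3.7463*q^2 + 5.3721*q + 0.3276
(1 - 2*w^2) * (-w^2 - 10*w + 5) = 2*w^4 + 20*w^3 - 11*w^2 - 10*w + 5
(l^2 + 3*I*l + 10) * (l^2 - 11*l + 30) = l^4 - 11*l^3 + 3*I*l^3 + 40*l^2 - 33*I*l^2 - 110*l + 90*I*l + 300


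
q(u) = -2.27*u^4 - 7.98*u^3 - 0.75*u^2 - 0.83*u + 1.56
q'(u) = -9.08*u^3 - 23.94*u^2 - 1.5*u - 0.83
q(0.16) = 1.37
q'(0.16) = -1.72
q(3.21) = -513.80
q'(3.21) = -552.66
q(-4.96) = -412.92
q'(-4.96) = 525.63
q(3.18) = -497.41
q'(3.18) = -539.68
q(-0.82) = 5.11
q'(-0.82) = -10.69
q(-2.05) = 28.77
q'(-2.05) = -20.14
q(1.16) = -16.98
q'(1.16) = -48.96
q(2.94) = -379.75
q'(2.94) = -442.91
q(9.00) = -20777.55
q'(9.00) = -8572.79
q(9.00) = -20777.55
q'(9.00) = -8572.79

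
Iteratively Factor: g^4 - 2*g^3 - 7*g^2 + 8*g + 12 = (g - 2)*(g^3 - 7*g - 6) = (g - 2)*(g + 2)*(g^2 - 2*g - 3) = (g - 2)*(g + 1)*(g + 2)*(g - 3)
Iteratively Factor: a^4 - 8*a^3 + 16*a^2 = (a)*(a^3 - 8*a^2 + 16*a) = a*(a - 4)*(a^2 - 4*a) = a^2*(a - 4)*(a - 4)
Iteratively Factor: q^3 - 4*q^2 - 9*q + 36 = (q - 3)*(q^2 - q - 12) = (q - 3)*(q + 3)*(q - 4)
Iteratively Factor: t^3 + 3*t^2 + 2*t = (t + 2)*(t^2 + t) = (t + 1)*(t + 2)*(t)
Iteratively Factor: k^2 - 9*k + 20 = (k - 4)*(k - 5)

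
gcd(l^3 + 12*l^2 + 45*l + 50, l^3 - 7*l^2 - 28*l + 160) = l + 5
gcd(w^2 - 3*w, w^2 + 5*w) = w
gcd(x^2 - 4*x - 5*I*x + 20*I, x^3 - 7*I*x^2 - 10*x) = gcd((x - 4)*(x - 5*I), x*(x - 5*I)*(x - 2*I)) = x - 5*I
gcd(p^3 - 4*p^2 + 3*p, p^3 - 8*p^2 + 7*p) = p^2 - p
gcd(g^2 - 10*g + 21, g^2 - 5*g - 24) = 1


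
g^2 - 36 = (g - 6)*(g + 6)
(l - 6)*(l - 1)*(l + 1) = l^3 - 6*l^2 - l + 6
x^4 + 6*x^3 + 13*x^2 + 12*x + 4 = (x + 1)^2*(x + 2)^2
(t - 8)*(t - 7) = t^2 - 15*t + 56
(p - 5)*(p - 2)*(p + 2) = p^3 - 5*p^2 - 4*p + 20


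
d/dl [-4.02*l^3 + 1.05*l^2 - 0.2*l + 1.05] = -12.06*l^2 + 2.1*l - 0.2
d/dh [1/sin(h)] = -cos(h)/sin(h)^2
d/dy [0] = 0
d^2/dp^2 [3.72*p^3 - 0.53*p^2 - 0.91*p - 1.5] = 22.32*p - 1.06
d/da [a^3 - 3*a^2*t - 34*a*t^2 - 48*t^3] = 3*a^2 - 6*a*t - 34*t^2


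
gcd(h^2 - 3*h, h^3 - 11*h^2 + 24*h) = h^2 - 3*h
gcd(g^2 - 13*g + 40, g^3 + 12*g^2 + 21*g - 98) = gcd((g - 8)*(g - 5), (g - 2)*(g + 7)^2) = 1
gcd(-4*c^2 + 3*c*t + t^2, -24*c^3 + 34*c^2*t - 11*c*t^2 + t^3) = -c + t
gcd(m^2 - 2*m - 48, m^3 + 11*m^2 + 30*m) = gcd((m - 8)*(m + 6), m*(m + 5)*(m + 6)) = m + 6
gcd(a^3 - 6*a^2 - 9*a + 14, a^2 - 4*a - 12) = a + 2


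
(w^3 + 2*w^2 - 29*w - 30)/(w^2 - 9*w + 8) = (w^3 + 2*w^2 - 29*w - 30)/(w^2 - 9*w + 8)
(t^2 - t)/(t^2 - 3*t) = (t - 1)/(t - 3)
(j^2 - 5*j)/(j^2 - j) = (j - 5)/(j - 1)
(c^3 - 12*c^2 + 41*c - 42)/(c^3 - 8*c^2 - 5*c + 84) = (c^2 - 5*c + 6)/(c^2 - c - 12)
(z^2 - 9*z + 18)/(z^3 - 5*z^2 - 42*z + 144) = (z - 6)/(z^2 - 2*z - 48)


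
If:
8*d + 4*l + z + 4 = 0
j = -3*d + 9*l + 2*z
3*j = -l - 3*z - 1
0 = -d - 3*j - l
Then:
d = -83/193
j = 29/193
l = -4/193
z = -92/193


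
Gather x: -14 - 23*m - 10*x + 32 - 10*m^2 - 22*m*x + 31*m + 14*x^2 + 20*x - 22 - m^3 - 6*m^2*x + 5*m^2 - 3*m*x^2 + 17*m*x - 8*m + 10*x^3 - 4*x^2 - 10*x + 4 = -m^3 - 5*m^2 + 10*x^3 + x^2*(10 - 3*m) + x*(-6*m^2 - 5*m)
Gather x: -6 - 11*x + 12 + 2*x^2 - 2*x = 2*x^2 - 13*x + 6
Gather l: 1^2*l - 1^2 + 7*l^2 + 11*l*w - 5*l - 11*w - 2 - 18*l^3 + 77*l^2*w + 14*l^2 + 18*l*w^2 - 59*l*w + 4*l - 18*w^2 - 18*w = -18*l^3 + l^2*(77*w + 21) + l*(18*w^2 - 48*w) - 18*w^2 - 29*w - 3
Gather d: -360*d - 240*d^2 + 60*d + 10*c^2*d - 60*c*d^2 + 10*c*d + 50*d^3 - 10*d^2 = 50*d^3 + d^2*(-60*c - 250) + d*(10*c^2 + 10*c - 300)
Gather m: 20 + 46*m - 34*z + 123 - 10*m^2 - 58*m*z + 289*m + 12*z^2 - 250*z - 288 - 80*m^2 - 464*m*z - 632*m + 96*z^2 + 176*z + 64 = -90*m^2 + m*(-522*z - 297) + 108*z^2 - 108*z - 81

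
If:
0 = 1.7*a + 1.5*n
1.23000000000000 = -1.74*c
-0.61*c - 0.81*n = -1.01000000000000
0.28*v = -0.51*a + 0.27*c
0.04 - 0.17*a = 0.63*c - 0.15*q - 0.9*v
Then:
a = -1.57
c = -0.71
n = 1.78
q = -18.08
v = 2.18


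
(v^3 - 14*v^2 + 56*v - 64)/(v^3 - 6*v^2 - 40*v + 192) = (v - 2)/(v + 6)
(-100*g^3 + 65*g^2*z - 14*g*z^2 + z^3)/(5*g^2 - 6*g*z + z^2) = (20*g^2 - 9*g*z + z^2)/(-g + z)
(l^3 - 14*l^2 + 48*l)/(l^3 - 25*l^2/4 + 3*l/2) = 4*(l - 8)/(4*l - 1)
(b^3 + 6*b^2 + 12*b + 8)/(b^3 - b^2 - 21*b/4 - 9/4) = 4*(b^3 + 6*b^2 + 12*b + 8)/(4*b^3 - 4*b^2 - 21*b - 9)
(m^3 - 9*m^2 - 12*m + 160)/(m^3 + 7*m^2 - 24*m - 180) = (m^2 - 4*m - 32)/(m^2 + 12*m + 36)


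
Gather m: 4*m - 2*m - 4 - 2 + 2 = 2*m - 4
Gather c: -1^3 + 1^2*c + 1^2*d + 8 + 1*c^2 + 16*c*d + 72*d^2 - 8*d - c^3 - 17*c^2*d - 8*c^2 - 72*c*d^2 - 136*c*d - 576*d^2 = -c^3 + c^2*(-17*d - 7) + c*(-72*d^2 - 120*d + 1) - 504*d^2 - 7*d + 7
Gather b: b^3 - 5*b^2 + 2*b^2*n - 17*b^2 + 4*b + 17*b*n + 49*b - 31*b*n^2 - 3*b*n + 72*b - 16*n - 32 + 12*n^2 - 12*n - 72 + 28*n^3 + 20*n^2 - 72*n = b^3 + b^2*(2*n - 22) + b*(-31*n^2 + 14*n + 125) + 28*n^3 + 32*n^2 - 100*n - 104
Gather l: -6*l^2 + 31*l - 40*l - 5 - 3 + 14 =-6*l^2 - 9*l + 6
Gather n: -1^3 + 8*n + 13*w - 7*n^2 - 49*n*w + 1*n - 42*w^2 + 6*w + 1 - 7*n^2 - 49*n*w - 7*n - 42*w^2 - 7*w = -14*n^2 + n*(2 - 98*w) - 84*w^2 + 12*w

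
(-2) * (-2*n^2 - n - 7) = 4*n^2 + 2*n + 14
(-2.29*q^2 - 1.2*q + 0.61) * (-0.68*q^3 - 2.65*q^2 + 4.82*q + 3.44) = 1.5572*q^5 + 6.8845*q^4 - 8.2726*q^3 - 15.2781*q^2 - 1.1878*q + 2.0984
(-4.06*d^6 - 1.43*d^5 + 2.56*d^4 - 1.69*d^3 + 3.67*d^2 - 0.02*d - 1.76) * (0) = 0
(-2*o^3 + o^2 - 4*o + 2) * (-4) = 8*o^3 - 4*o^2 + 16*o - 8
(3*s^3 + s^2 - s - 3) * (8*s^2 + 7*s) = 24*s^5 + 29*s^4 - s^3 - 31*s^2 - 21*s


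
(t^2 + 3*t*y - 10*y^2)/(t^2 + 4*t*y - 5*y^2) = (-t + 2*y)/(-t + y)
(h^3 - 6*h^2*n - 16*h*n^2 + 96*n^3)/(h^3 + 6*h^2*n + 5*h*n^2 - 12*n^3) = (h^2 - 10*h*n + 24*n^2)/(h^2 + 2*h*n - 3*n^2)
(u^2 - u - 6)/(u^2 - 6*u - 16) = (u - 3)/(u - 8)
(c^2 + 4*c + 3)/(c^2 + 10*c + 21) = (c + 1)/(c + 7)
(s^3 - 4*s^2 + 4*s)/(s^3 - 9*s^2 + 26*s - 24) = s*(s - 2)/(s^2 - 7*s + 12)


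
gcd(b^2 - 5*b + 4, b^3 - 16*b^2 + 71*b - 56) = b - 1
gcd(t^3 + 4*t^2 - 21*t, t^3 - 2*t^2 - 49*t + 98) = t + 7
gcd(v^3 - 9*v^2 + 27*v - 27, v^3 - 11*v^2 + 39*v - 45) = v^2 - 6*v + 9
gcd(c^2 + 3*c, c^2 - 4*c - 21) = c + 3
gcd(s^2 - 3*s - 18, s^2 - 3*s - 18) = s^2 - 3*s - 18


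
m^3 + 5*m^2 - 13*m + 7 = (m - 1)^2*(m + 7)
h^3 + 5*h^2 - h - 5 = (h - 1)*(h + 1)*(h + 5)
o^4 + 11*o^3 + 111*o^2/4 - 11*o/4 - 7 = (o - 1/2)*(o + 1/2)*(o + 4)*(o + 7)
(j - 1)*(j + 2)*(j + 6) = j^3 + 7*j^2 + 4*j - 12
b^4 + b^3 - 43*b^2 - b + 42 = (b - 6)*(b - 1)*(b + 1)*(b + 7)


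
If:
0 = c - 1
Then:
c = 1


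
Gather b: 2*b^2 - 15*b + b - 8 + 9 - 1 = 2*b^2 - 14*b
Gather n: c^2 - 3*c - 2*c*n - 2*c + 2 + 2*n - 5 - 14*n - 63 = c^2 - 5*c + n*(-2*c - 12) - 66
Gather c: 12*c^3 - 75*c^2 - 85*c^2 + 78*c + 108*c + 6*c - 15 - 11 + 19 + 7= 12*c^3 - 160*c^2 + 192*c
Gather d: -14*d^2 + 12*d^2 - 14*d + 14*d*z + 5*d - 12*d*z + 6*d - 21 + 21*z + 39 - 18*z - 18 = -2*d^2 + d*(2*z - 3) + 3*z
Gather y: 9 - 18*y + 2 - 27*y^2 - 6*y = -27*y^2 - 24*y + 11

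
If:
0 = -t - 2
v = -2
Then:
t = -2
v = -2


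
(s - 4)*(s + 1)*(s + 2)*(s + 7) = s^4 + 6*s^3 - 17*s^2 - 78*s - 56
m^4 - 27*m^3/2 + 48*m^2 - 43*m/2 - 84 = (m - 8)*(m - 7/2)*(m - 3)*(m + 1)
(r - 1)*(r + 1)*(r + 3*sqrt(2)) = r^3 + 3*sqrt(2)*r^2 - r - 3*sqrt(2)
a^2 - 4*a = a*(a - 4)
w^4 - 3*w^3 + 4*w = w*(w - 2)^2*(w + 1)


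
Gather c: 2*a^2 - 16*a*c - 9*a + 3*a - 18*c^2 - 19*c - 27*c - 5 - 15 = 2*a^2 - 6*a - 18*c^2 + c*(-16*a - 46) - 20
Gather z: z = z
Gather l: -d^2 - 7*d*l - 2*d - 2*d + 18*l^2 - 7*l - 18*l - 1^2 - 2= -d^2 - 4*d + 18*l^2 + l*(-7*d - 25) - 3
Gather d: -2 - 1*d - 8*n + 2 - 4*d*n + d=-4*d*n - 8*n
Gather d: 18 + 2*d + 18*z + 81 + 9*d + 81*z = 11*d + 99*z + 99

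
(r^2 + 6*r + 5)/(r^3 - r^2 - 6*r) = (r^2 + 6*r + 5)/(r*(r^2 - r - 6))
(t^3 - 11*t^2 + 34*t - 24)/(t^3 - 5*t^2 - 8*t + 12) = (t - 4)/(t + 2)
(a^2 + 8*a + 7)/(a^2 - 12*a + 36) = (a^2 + 8*a + 7)/(a^2 - 12*a + 36)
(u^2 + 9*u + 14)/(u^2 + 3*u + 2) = (u + 7)/(u + 1)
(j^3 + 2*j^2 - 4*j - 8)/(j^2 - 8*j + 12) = (j^2 + 4*j + 4)/(j - 6)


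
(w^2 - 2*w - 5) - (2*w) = w^2 - 4*w - 5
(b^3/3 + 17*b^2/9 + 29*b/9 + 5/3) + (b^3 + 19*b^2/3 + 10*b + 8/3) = 4*b^3/3 + 74*b^2/9 + 119*b/9 + 13/3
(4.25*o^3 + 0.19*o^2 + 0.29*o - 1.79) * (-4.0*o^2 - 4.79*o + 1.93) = -17.0*o^5 - 21.1175*o^4 + 6.1324*o^3 + 6.1376*o^2 + 9.1338*o - 3.4547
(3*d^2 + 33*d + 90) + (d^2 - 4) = 4*d^2 + 33*d + 86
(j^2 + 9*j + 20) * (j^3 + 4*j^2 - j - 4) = j^5 + 13*j^4 + 55*j^3 + 67*j^2 - 56*j - 80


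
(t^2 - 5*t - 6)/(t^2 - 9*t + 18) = (t + 1)/(t - 3)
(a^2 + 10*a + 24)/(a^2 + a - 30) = (a + 4)/(a - 5)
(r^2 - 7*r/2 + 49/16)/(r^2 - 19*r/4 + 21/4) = (r - 7/4)/(r - 3)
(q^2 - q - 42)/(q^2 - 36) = (q - 7)/(q - 6)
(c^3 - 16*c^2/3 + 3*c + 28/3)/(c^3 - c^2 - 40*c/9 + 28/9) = 3*(c^2 - 3*c - 4)/(3*c^2 + 4*c - 4)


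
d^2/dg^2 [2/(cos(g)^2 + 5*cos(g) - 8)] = 2*(-4*sin(g)^4 + 59*sin(g)^2 - 85*cos(g)/4 - 15*cos(3*g)/4 + 11)/(-sin(g)^2 + 5*cos(g) - 7)^3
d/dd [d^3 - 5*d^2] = d*(3*d - 10)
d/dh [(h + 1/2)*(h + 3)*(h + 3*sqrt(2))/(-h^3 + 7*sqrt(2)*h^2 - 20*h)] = (7*h^4 + 20*sqrt(2)*h^4 - 74*h^3 + 42*sqrt(2)*h^3 - 434*h^2 - 114*sqrt(2)*h^2 - 252*h + 180*sqrt(2))/(2*h^2*(h^4 - 14*sqrt(2)*h^3 + 138*h^2 - 280*sqrt(2)*h + 400))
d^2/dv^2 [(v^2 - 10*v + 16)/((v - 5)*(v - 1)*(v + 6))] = 2*(v^6 - 30*v^5 + 189*v^4 - 520*v^3 + 312*v^2 - 1440*v + 6976)/(v^9 - 93*v^7 + 90*v^6 + 2883*v^5 - 5580*v^4 - 27091*v^3 + 86490*v^2 - 83700*v + 27000)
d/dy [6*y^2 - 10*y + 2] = 12*y - 10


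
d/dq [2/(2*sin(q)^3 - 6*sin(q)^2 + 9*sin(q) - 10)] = 6*(4*sin(q) + cos(2*q) - 4)*cos(q)/((sin(q) - 2)^2*(-2*sin(q) - cos(2*q) + 6)^2)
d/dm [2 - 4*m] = -4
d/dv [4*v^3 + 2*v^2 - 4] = 4*v*(3*v + 1)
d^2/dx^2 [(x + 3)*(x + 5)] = 2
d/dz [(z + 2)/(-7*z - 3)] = 11/(7*z + 3)^2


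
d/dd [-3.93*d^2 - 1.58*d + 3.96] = -7.86*d - 1.58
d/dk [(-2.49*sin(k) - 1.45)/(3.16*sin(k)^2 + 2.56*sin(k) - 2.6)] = (7.8684*sin(k)^2 + 9.164*sin(k) + 10.186)*cos(k)/(9.9856*sin(k)^4 + 16.1792*sin(k)^3 - 9.8784*sin(k)^2 - 13.312*sin(k) + 6.76)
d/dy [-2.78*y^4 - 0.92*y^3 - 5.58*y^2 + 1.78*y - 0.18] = -11.12*y^3 - 2.76*y^2 - 11.16*y + 1.78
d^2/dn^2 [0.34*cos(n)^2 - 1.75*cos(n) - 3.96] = 1.75*cos(n) - 0.68*cos(2*n)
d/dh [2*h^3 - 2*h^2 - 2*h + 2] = 6*h^2 - 4*h - 2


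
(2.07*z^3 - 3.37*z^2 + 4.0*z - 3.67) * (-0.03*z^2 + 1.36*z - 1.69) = -0.0621*z^5 + 2.9163*z^4 - 8.2015*z^3 + 11.2454*z^2 - 11.7512*z + 6.2023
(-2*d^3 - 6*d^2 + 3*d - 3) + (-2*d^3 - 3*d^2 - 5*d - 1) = -4*d^3 - 9*d^2 - 2*d - 4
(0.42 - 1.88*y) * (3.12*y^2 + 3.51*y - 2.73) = -5.8656*y^3 - 5.2884*y^2 + 6.6066*y - 1.1466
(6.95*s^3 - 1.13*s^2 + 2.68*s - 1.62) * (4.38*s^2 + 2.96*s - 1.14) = 30.441*s^5 + 15.6226*s^4 + 0.470600000000001*s^3 + 2.1254*s^2 - 7.8504*s + 1.8468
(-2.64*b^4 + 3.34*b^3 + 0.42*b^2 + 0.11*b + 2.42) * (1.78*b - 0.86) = -4.6992*b^5 + 8.2156*b^4 - 2.1248*b^3 - 0.1654*b^2 + 4.213*b - 2.0812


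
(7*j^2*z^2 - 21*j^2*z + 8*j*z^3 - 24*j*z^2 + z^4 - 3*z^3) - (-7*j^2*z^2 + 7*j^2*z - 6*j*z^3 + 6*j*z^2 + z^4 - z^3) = 14*j^2*z^2 - 28*j^2*z + 14*j*z^3 - 30*j*z^2 - 2*z^3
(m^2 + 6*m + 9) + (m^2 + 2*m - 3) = 2*m^2 + 8*m + 6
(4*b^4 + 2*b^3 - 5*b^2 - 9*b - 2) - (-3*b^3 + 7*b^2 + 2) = 4*b^4 + 5*b^3 - 12*b^2 - 9*b - 4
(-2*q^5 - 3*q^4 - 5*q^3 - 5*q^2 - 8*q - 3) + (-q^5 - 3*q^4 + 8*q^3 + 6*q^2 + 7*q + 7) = -3*q^5 - 6*q^4 + 3*q^3 + q^2 - q + 4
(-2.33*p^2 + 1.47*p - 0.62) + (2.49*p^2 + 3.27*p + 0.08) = 0.16*p^2 + 4.74*p - 0.54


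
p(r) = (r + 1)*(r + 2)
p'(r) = 2*r + 3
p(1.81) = 10.71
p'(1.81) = 6.62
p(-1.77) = -0.18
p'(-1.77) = -0.54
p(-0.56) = 0.63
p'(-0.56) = 1.88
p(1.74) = 10.25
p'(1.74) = 6.48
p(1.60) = 9.36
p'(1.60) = 6.20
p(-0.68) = 0.42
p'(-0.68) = 1.64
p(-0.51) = 0.73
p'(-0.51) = 1.98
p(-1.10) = -0.09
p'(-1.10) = 0.80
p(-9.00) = 56.00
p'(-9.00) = -15.00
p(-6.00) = 20.00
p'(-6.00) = -9.00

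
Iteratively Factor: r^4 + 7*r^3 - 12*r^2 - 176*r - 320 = (r + 4)*(r^3 + 3*r^2 - 24*r - 80) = (r + 4)^2*(r^2 - r - 20) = (r - 5)*(r + 4)^2*(r + 4)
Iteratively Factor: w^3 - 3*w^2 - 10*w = (w + 2)*(w^2 - 5*w) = (w - 5)*(w + 2)*(w)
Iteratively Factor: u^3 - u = (u + 1)*(u^2 - u) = u*(u + 1)*(u - 1)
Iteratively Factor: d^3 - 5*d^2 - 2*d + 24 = (d - 3)*(d^2 - 2*d - 8) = (d - 4)*(d - 3)*(d + 2)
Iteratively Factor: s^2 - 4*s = (s)*(s - 4)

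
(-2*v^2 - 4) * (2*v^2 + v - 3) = -4*v^4 - 2*v^3 - 2*v^2 - 4*v + 12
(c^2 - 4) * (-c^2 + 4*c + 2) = -c^4 + 4*c^3 + 6*c^2 - 16*c - 8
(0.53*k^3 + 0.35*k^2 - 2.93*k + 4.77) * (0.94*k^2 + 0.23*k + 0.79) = 0.4982*k^5 + 0.4509*k^4 - 2.255*k^3 + 4.0864*k^2 - 1.2176*k + 3.7683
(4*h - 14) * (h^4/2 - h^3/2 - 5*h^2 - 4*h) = 2*h^5 - 9*h^4 - 13*h^3 + 54*h^2 + 56*h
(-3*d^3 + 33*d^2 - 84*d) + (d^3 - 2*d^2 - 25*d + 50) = -2*d^3 + 31*d^2 - 109*d + 50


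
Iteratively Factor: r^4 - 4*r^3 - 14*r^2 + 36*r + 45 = (r + 3)*(r^3 - 7*r^2 + 7*r + 15) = (r - 3)*(r + 3)*(r^2 - 4*r - 5) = (r - 5)*(r - 3)*(r + 3)*(r + 1)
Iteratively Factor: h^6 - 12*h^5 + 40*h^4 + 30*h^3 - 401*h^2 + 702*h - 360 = (h - 1)*(h^5 - 11*h^4 + 29*h^3 + 59*h^2 - 342*h + 360) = (h - 3)*(h - 1)*(h^4 - 8*h^3 + 5*h^2 + 74*h - 120) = (h - 5)*(h - 3)*(h - 1)*(h^3 - 3*h^2 - 10*h + 24) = (h - 5)*(h - 3)*(h - 1)*(h + 3)*(h^2 - 6*h + 8) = (h - 5)*(h - 4)*(h - 3)*(h - 1)*(h + 3)*(h - 2)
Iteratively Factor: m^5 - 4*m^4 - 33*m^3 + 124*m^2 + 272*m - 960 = (m - 4)*(m^4 - 33*m^2 - 8*m + 240) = (m - 5)*(m - 4)*(m^3 + 5*m^2 - 8*m - 48) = (m - 5)*(m - 4)*(m - 3)*(m^2 + 8*m + 16) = (m - 5)*(m - 4)*(m - 3)*(m + 4)*(m + 4)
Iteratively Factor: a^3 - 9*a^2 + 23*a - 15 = (a - 1)*(a^2 - 8*a + 15) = (a - 5)*(a - 1)*(a - 3)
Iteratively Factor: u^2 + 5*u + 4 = (u + 4)*(u + 1)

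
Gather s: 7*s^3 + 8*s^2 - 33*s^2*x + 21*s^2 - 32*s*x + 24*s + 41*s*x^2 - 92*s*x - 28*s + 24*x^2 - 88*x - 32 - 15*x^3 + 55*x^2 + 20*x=7*s^3 + s^2*(29 - 33*x) + s*(41*x^2 - 124*x - 4) - 15*x^3 + 79*x^2 - 68*x - 32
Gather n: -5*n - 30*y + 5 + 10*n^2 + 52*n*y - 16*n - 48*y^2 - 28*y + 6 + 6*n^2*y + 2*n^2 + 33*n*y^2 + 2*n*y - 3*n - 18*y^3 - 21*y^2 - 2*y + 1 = n^2*(6*y + 12) + n*(33*y^2 + 54*y - 24) - 18*y^3 - 69*y^2 - 60*y + 12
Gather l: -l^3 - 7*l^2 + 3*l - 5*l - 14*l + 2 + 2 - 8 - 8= -l^3 - 7*l^2 - 16*l - 12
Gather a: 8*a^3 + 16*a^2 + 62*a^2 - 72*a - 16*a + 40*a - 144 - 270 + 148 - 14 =8*a^3 + 78*a^2 - 48*a - 280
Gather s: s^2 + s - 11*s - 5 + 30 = s^2 - 10*s + 25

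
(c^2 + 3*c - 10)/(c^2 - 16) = (c^2 + 3*c - 10)/(c^2 - 16)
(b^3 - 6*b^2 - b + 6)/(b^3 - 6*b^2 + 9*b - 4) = (b^2 - 5*b - 6)/(b^2 - 5*b + 4)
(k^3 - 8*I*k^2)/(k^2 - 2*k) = k*(k - 8*I)/(k - 2)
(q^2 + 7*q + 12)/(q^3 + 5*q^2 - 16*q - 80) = (q + 3)/(q^2 + q - 20)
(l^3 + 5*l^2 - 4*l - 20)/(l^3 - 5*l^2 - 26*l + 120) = (l^2 - 4)/(l^2 - 10*l + 24)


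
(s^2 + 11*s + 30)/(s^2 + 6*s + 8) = (s^2 + 11*s + 30)/(s^2 + 6*s + 8)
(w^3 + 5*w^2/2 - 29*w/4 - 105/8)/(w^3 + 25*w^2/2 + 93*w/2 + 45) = (w^2 + w - 35/4)/(w^2 + 11*w + 30)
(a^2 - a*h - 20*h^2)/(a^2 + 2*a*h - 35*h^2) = (a + 4*h)/(a + 7*h)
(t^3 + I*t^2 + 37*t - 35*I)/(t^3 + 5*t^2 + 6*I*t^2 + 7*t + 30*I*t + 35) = (t - 5*I)/(t + 5)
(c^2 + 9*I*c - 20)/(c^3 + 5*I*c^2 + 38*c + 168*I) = (c + 5*I)/(c^2 + I*c + 42)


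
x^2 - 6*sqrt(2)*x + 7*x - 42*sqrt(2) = (x + 7)*(x - 6*sqrt(2))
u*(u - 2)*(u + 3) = u^3 + u^2 - 6*u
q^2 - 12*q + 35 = (q - 7)*(q - 5)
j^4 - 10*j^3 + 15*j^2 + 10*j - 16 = (j - 8)*(j - 2)*(j - 1)*(j + 1)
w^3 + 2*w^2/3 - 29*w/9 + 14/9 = (w - 1)*(w - 2/3)*(w + 7/3)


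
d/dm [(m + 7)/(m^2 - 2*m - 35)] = (m^2 - 2*m - 2*(m - 1)*(m + 7) - 35)/(-m^2 + 2*m + 35)^2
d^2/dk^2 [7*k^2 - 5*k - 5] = 14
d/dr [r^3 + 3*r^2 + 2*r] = 3*r^2 + 6*r + 2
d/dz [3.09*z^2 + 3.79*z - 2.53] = 6.18*z + 3.79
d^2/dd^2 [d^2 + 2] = 2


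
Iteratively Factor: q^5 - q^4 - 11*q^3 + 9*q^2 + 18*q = (q + 3)*(q^4 - 4*q^3 + q^2 + 6*q) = (q - 3)*(q + 3)*(q^3 - q^2 - 2*q) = (q - 3)*(q + 1)*(q + 3)*(q^2 - 2*q) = (q - 3)*(q - 2)*(q + 1)*(q + 3)*(q)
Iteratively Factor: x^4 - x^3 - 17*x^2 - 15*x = (x + 1)*(x^3 - 2*x^2 - 15*x) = (x - 5)*(x + 1)*(x^2 + 3*x) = (x - 5)*(x + 1)*(x + 3)*(x)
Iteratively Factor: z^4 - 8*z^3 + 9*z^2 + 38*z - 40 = (z - 1)*(z^3 - 7*z^2 + 2*z + 40) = (z - 1)*(z + 2)*(z^2 - 9*z + 20) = (z - 5)*(z - 1)*(z + 2)*(z - 4)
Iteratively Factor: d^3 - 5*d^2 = (d - 5)*(d^2) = d*(d - 5)*(d)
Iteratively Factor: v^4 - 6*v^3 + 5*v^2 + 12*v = (v - 3)*(v^3 - 3*v^2 - 4*v) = (v - 3)*(v + 1)*(v^2 - 4*v) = (v - 4)*(v - 3)*(v + 1)*(v)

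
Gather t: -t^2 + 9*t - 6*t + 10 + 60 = -t^2 + 3*t + 70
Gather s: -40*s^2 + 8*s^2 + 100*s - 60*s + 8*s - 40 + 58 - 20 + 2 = -32*s^2 + 48*s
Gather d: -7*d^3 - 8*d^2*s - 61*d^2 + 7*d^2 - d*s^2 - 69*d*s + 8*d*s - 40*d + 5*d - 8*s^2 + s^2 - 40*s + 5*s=-7*d^3 + d^2*(-8*s - 54) + d*(-s^2 - 61*s - 35) - 7*s^2 - 35*s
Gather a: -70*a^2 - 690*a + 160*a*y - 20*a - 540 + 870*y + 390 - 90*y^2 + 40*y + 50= -70*a^2 + a*(160*y - 710) - 90*y^2 + 910*y - 100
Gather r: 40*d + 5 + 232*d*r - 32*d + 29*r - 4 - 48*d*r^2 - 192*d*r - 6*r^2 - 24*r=8*d + r^2*(-48*d - 6) + r*(40*d + 5) + 1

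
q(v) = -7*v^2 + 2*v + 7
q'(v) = 2 - 14*v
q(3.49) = -71.28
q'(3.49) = -46.86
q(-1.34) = -8.25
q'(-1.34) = 20.76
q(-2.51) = -42.12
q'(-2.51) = 37.14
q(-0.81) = 0.79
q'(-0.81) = 13.34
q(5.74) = -212.15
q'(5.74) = -78.36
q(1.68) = -9.40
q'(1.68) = -21.52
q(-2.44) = -39.56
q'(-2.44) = 36.16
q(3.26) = -60.87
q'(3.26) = -43.64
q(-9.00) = -578.00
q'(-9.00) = 128.00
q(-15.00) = -1598.00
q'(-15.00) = 212.00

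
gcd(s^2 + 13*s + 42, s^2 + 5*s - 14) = s + 7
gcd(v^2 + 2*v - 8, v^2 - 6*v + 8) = v - 2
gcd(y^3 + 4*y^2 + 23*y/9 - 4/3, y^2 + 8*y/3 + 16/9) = y + 4/3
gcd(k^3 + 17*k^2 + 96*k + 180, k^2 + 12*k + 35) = k + 5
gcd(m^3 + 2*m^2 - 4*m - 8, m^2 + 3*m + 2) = m + 2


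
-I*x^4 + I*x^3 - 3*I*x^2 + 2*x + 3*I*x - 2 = (x - 1)*(x - 2*I)*(x + I)*(-I*x + 1)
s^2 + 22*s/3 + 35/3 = (s + 7/3)*(s + 5)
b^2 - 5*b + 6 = (b - 3)*(b - 2)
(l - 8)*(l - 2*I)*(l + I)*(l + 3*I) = l^4 - 8*l^3 + 2*I*l^3 + 5*l^2 - 16*I*l^2 - 40*l + 6*I*l - 48*I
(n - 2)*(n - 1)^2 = n^3 - 4*n^2 + 5*n - 2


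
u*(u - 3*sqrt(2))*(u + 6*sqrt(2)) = u^3 + 3*sqrt(2)*u^2 - 36*u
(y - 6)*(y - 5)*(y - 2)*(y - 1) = y^4 - 14*y^3 + 65*y^2 - 112*y + 60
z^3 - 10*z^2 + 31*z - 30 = (z - 5)*(z - 3)*(z - 2)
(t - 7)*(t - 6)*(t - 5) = t^3 - 18*t^2 + 107*t - 210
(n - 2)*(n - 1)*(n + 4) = n^3 + n^2 - 10*n + 8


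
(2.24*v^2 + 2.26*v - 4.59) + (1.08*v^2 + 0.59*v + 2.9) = 3.32*v^2 + 2.85*v - 1.69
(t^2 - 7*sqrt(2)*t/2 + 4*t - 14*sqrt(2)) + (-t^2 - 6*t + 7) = -7*sqrt(2)*t/2 - 2*t - 14*sqrt(2) + 7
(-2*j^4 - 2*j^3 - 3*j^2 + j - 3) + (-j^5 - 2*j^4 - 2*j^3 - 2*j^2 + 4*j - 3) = -j^5 - 4*j^4 - 4*j^3 - 5*j^2 + 5*j - 6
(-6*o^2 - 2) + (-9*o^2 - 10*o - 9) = -15*o^2 - 10*o - 11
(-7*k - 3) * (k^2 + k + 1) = -7*k^3 - 10*k^2 - 10*k - 3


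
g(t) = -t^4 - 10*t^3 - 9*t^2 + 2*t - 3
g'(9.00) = -5506.00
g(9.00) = -14565.00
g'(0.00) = 2.00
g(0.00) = -3.00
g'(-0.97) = -5.12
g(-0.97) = -5.17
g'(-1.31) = -16.91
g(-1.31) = -1.53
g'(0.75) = -30.06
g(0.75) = -11.10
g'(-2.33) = -68.33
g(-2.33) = 40.50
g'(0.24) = -4.10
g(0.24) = -3.18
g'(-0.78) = -0.31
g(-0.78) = -5.66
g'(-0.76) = 0.11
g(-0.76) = -5.66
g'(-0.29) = 4.79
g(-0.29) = -4.10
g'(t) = -4*t^3 - 30*t^2 - 18*t + 2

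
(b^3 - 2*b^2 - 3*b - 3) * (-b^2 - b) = -b^5 + b^4 + 5*b^3 + 6*b^2 + 3*b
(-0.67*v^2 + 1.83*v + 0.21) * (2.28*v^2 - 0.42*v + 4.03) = -1.5276*v^4 + 4.4538*v^3 - 2.9899*v^2 + 7.2867*v + 0.8463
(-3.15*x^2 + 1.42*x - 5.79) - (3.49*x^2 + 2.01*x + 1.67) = -6.64*x^2 - 0.59*x - 7.46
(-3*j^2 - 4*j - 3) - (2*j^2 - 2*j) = -5*j^2 - 2*j - 3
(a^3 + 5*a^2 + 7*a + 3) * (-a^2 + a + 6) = -a^5 - 4*a^4 + 4*a^3 + 34*a^2 + 45*a + 18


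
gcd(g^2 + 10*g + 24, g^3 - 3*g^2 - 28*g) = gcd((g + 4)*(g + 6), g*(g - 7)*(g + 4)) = g + 4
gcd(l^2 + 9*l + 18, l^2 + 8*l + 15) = l + 3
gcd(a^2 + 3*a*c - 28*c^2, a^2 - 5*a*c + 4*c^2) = a - 4*c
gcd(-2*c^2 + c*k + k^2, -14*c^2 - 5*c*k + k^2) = 2*c + k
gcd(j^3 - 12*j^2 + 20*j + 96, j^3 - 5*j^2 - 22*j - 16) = j^2 - 6*j - 16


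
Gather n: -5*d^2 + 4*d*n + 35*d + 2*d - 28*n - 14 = -5*d^2 + 37*d + n*(4*d - 28) - 14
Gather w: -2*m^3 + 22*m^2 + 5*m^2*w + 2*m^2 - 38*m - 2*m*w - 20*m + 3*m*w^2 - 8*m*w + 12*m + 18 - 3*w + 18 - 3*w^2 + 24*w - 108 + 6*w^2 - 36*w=-2*m^3 + 24*m^2 - 46*m + w^2*(3*m + 3) + w*(5*m^2 - 10*m - 15) - 72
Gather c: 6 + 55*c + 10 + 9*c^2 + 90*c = 9*c^2 + 145*c + 16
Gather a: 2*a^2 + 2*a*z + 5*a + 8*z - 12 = 2*a^2 + a*(2*z + 5) + 8*z - 12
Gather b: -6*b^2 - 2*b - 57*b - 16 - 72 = -6*b^2 - 59*b - 88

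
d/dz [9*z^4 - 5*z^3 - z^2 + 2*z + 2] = 36*z^3 - 15*z^2 - 2*z + 2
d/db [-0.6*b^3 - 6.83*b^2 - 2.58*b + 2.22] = -1.8*b^2 - 13.66*b - 2.58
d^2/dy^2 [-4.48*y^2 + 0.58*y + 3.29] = -8.96000000000000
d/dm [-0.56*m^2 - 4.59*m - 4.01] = -1.12*m - 4.59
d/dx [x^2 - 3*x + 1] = 2*x - 3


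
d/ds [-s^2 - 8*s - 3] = -2*s - 8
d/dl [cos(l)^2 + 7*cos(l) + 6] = -(2*cos(l) + 7)*sin(l)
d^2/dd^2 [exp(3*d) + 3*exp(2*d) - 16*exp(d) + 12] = (9*exp(2*d) + 12*exp(d) - 16)*exp(d)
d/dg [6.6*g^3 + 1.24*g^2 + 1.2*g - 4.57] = 19.8*g^2 + 2.48*g + 1.2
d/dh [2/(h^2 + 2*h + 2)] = 4*(-h - 1)/(h^2 + 2*h + 2)^2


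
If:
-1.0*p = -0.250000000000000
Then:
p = 0.25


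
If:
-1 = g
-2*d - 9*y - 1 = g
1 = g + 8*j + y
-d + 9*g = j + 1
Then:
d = -369/37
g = -1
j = -1/37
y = 82/37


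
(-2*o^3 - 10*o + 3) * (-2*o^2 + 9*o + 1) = 4*o^5 - 18*o^4 + 18*o^3 - 96*o^2 + 17*o + 3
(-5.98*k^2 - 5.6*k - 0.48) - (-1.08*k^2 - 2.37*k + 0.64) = -4.9*k^2 - 3.23*k - 1.12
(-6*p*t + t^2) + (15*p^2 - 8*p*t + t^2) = 15*p^2 - 14*p*t + 2*t^2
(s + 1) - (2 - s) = 2*s - 1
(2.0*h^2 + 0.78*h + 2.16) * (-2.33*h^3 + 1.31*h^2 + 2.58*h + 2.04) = -4.66*h^5 + 0.8026*h^4 + 1.149*h^3 + 8.922*h^2 + 7.164*h + 4.4064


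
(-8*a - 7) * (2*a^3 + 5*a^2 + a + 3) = -16*a^4 - 54*a^3 - 43*a^2 - 31*a - 21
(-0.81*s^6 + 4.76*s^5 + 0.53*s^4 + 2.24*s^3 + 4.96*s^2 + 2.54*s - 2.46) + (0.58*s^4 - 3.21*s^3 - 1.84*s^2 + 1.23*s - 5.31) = -0.81*s^6 + 4.76*s^5 + 1.11*s^4 - 0.97*s^3 + 3.12*s^2 + 3.77*s - 7.77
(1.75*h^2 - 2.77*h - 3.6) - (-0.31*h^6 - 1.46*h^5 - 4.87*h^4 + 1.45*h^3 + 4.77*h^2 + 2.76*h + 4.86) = 0.31*h^6 + 1.46*h^5 + 4.87*h^4 - 1.45*h^3 - 3.02*h^2 - 5.53*h - 8.46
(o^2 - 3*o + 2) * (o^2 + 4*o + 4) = o^4 + o^3 - 6*o^2 - 4*o + 8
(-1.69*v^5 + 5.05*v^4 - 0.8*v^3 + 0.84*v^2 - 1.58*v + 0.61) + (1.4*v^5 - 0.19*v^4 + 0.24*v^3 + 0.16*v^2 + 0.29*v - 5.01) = -0.29*v^5 + 4.86*v^4 - 0.56*v^3 + 1.0*v^2 - 1.29*v - 4.4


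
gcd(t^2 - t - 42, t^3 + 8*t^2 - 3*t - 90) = t + 6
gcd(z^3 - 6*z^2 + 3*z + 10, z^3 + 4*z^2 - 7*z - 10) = z^2 - z - 2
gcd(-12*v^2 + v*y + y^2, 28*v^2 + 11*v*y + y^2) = 4*v + y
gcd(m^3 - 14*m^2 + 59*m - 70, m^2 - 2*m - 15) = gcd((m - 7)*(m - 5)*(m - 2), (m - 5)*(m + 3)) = m - 5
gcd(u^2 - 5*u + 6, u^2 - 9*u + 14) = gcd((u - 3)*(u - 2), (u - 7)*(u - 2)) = u - 2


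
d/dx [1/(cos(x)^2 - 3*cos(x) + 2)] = (2*cos(x) - 3)*sin(x)/(cos(x)^2 - 3*cos(x) + 2)^2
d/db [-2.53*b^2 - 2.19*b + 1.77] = -5.06*b - 2.19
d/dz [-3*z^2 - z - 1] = -6*z - 1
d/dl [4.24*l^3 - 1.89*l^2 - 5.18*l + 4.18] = 12.72*l^2 - 3.78*l - 5.18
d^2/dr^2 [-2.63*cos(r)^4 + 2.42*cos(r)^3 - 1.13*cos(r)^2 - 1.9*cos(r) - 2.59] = 42.08*cos(r)^4 - 21.78*cos(r)^3 - 27.04*cos(r)^2 + 16.42*cos(r) - 2.26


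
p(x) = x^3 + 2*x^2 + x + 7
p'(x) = 3*x^2 + 4*x + 1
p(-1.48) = 6.66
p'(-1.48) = 1.65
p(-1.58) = 6.47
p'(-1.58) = 2.17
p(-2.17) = 4.03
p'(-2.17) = 6.45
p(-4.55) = -50.34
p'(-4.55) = 44.91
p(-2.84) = -2.62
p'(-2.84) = 13.84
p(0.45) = 7.95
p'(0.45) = 3.41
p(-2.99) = -4.84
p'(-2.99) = 15.86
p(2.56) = 39.44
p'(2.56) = 30.90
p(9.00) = 907.00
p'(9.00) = 280.00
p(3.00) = 55.00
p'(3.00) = 40.00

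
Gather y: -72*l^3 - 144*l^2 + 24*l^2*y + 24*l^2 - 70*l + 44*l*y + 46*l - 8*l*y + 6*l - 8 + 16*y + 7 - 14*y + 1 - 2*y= -72*l^3 - 120*l^2 - 18*l + y*(24*l^2 + 36*l)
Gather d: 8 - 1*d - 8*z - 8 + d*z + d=d*z - 8*z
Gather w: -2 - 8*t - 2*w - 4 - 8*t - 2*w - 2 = -16*t - 4*w - 8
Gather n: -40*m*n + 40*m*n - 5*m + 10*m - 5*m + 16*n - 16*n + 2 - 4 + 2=0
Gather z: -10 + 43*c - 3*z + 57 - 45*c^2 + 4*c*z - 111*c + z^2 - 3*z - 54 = -45*c^2 - 68*c + z^2 + z*(4*c - 6) - 7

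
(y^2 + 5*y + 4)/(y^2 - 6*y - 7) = (y + 4)/(y - 7)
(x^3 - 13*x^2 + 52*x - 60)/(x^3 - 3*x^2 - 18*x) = (x^2 - 7*x + 10)/(x*(x + 3))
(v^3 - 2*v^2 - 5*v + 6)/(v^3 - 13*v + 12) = (v + 2)/(v + 4)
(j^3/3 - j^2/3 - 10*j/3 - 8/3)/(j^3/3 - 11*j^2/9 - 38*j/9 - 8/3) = 3*(j^2 - 2*j - 8)/(3*j^2 - 14*j - 24)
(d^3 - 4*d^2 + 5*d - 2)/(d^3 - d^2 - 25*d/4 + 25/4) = 4*(d^2 - 3*d + 2)/(4*d^2 - 25)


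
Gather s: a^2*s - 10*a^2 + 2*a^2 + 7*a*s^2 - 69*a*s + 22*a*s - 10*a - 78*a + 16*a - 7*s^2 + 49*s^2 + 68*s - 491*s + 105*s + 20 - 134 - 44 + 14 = -8*a^2 - 72*a + s^2*(7*a + 42) + s*(a^2 - 47*a - 318) - 144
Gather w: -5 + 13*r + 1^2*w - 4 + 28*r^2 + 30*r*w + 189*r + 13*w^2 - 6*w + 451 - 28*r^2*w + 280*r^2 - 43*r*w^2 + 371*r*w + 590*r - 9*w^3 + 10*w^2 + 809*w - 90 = 308*r^2 + 792*r - 9*w^3 + w^2*(23 - 43*r) + w*(-28*r^2 + 401*r + 804) + 352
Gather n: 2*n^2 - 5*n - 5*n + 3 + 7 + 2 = 2*n^2 - 10*n + 12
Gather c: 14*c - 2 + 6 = 14*c + 4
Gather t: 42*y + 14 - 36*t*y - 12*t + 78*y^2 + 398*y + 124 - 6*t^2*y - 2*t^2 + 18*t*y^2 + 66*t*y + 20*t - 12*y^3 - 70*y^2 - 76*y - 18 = t^2*(-6*y - 2) + t*(18*y^2 + 30*y + 8) - 12*y^3 + 8*y^2 + 364*y + 120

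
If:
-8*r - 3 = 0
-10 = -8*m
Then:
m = 5/4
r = -3/8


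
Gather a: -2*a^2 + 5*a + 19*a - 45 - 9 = -2*a^2 + 24*a - 54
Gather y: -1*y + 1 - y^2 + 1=-y^2 - y + 2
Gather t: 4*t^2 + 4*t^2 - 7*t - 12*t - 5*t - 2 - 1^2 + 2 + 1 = 8*t^2 - 24*t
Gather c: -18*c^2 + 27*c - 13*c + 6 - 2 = -18*c^2 + 14*c + 4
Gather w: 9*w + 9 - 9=9*w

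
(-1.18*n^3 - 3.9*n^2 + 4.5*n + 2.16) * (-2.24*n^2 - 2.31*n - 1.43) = 2.6432*n^5 + 11.4618*n^4 + 0.616399999999999*n^3 - 9.6564*n^2 - 11.4246*n - 3.0888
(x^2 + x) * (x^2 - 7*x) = x^4 - 6*x^3 - 7*x^2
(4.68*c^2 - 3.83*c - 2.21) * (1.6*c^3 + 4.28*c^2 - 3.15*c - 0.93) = 7.488*c^5 + 13.9024*c^4 - 34.6704*c^3 - 1.7467*c^2 + 10.5234*c + 2.0553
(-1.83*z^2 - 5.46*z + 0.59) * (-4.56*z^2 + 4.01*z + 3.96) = 8.3448*z^4 + 17.5593*z^3 - 31.8318*z^2 - 19.2557*z + 2.3364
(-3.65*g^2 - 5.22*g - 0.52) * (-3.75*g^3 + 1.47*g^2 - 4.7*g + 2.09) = 13.6875*g^5 + 14.2095*g^4 + 11.4316*g^3 + 16.1411*g^2 - 8.4658*g - 1.0868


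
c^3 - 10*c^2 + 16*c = c*(c - 8)*(c - 2)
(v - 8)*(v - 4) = v^2 - 12*v + 32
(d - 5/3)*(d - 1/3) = d^2 - 2*d + 5/9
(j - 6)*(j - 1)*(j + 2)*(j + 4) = j^4 - j^3 - 28*j^2 - 20*j + 48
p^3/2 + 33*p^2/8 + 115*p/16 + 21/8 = (p/2 + 1/4)*(p + 7/4)*(p + 6)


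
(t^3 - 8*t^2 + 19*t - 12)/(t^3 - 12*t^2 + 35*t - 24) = (t - 4)/(t - 8)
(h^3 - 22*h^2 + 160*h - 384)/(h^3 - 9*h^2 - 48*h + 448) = (h - 6)/(h + 7)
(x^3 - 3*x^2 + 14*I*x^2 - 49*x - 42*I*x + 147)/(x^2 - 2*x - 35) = (x^3 + x^2*(-3 + 14*I) + x*(-49 - 42*I) + 147)/(x^2 - 2*x - 35)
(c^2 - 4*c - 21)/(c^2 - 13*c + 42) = (c + 3)/(c - 6)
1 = 1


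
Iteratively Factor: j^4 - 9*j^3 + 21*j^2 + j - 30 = (j - 2)*(j^3 - 7*j^2 + 7*j + 15) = (j - 3)*(j - 2)*(j^2 - 4*j - 5) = (j - 3)*(j - 2)*(j + 1)*(j - 5)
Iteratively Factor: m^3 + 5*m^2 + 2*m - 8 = (m + 4)*(m^2 + m - 2) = (m - 1)*(m + 4)*(m + 2)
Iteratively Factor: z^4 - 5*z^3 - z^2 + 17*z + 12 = (z - 4)*(z^3 - z^2 - 5*z - 3) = (z - 4)*(z - 3)*(z^2 + 2*z + 1) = (z - 4)*(z - 3)*(z + 1)*(z + 1)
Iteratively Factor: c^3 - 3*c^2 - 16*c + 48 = (c - 4)*(c^2 + c - 12) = (c - 4)*(c + 4)*(c - 3)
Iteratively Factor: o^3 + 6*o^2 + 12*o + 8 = (o + 2)*(o^2 + 4*o + 4) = (o + 2)^2*(o + 2)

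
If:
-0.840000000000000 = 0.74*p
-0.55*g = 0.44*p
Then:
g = 0.91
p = -1.14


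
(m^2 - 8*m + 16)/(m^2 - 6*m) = (m^2 - 8*m + 16)/(m*(m - 6))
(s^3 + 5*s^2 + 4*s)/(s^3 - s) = (s + 4)/(s - 1)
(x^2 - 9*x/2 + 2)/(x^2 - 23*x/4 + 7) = 2*(2*x - 1)/(4*x - 7)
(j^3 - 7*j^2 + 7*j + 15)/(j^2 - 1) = (j^2 - 8*j + 15)/(j - 1)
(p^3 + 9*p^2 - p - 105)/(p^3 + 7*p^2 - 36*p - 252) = (p^2 + 2*p - 15)/(p^2 - 36)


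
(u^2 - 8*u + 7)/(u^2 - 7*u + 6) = (u - 7)/(u - 6)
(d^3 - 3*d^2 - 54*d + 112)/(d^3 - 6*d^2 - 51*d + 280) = (d - 2)/(d - 5)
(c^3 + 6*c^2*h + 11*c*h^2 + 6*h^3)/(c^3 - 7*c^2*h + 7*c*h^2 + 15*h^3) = (c^2 + 5*c*h + 6*h^2)/(c^2 - 8*c*h + 15*h^2)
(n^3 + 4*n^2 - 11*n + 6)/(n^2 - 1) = (n^2 + 5*n - 6)/(n + 1)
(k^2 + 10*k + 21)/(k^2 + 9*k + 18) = (k + 7)/(k + 6)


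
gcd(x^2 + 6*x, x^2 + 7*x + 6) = x + 6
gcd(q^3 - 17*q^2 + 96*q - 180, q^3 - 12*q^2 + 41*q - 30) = q^2 - 11*q + 30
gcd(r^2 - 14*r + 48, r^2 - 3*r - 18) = r - 6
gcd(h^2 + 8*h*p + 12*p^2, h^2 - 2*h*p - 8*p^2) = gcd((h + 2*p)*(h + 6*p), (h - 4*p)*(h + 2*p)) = h + 2*p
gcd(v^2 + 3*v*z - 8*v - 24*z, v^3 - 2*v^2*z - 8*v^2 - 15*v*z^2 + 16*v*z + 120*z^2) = v^2 + 3*v*z - 8*v - 24*z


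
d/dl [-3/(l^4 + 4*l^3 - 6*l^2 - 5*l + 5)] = 3*(4*l^3 + 12*l^2 - 12*l - 5)/(l^4 + 4*l^3 - 6*l^2 - 5*l + 5)^2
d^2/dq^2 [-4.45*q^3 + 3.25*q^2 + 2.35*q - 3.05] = 6.5 - 26.7*q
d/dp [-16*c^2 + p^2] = 2*p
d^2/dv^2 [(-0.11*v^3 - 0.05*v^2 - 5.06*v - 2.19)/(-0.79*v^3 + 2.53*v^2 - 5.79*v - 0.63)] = (2.22044604925031e-16*v^7 + 0.502123999999999*v^6 + 15.92877*v^5 - 46.3083780000001*v^4 - 42.704792*v^3 + 116.876808*v^2 - 150.370938*v + 116.941806)/(0.493039*v^9 - 4.736919*v^8 + 26.01075*v^7 - 84.449566*v^6 + 183.080664*v^5 - 225.06012*v^4 + 139.673106*v^3 + 60.348078*v^2 + 6.894153*v + 0.250047)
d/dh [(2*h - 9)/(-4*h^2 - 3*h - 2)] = (8*h^2 - 72*h - 31)/(16*h^4 + 24*h^3 + 25*h^2 + 12*h + 4)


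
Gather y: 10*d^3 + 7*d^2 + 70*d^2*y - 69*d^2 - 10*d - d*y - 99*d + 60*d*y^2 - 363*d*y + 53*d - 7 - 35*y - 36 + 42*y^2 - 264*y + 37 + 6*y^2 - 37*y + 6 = 10*d^3 - 62*d^2 - 56*d + y^2*(60*d + 48) + y*(70*d^2 - 364*d - 336)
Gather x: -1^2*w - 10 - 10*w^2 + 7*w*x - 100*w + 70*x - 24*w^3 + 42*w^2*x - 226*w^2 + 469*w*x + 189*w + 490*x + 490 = -24*w^3 - 236*w^2 + 88*w + x*(42*w^2 + 476*w + 560) + 480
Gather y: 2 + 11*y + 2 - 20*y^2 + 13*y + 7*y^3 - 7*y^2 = 7*y^3 - 27*y^2 + 24*y + 4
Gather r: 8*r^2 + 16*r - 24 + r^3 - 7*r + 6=r^3 + 8*r^2 + 9*r - 18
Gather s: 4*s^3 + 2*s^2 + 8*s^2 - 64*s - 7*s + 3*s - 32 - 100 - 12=4*s^3 + 10*s^2 - 68*s - 144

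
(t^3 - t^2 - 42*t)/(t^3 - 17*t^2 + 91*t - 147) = t*(t + 6)/(t^2 - 10*t + 21)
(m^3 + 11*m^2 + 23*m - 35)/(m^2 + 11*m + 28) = (m^2 + 4*m - 5)/(m + 4)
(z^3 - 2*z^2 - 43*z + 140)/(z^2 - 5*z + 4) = (z^2 + 2*z - 35)/(z - 1)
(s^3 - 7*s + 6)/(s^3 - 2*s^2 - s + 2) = (s + 3)/(s + 1)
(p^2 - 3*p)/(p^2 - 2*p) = (p - 3)/(p - 2)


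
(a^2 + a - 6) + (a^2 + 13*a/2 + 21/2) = 2*a^2 + 15*a/2 + 9/2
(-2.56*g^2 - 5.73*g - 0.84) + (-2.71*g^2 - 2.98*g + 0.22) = -5.27*g^2 - 8.71*g - 0.62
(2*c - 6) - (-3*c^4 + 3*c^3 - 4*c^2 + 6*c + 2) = 3*c^4 - 3*c^3 + 4*c^2 - 4*c - 8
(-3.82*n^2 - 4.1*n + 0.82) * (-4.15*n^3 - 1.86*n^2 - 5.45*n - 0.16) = 15.853*n^5 + 24.1202*n^4 + 25.042*n^3 + 21.431*n^2 - 3.813*n - 0.1312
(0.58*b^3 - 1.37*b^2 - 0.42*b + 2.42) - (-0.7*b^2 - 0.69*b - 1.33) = 0.58*b^3 - 0.67*b^2 + 0.27*b + 3.75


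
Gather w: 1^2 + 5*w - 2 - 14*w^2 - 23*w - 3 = -14*w^2 - 18*w - 4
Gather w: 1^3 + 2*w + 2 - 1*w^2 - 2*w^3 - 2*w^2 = -2*w^3 - 3*w^2 + 2*w + 3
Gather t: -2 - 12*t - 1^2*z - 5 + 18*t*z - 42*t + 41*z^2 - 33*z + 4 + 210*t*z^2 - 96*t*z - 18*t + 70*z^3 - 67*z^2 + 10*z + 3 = t*(210*z^2 - 78*z - 72) + 70*z^3 - 26*z^2 - 24*z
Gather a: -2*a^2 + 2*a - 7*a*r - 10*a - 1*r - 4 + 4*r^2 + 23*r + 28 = -2*a^2 + a*(-7*r - 8) + 4*r^2 + 22*r + 24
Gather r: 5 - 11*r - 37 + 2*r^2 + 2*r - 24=2*r^2 - 9*r - 56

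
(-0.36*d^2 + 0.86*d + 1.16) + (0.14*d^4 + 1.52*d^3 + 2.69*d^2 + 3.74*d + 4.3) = 0.14*d^4 + 1.52*d^3 + 2.33*d^2 + 4.6*d + 5.46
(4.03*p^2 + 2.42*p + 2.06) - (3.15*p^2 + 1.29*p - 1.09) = 0.88*p^2 + 1.13*p + 3.15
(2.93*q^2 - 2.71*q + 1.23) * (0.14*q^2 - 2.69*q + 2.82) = 0.4102*q^4 - 8.2611*q^3 + 15.7247*q^2 - 10.9509*q + 3.4686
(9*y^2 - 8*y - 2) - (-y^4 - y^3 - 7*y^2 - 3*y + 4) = y^4 + y^3 + 16*y^2 - 5*y - 6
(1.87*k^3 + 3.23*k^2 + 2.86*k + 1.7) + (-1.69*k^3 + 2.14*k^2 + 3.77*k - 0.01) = 0.18*k^3 + 5.37*k^2 + 6.63*k + 1.69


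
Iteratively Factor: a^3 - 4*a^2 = (a)*(a^2 - 4*a) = a*(a - 4)*(a)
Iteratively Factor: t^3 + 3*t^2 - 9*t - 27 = (t + 3)*(t^2 - 9) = (t - 3)*(t + 3)*(t + 3)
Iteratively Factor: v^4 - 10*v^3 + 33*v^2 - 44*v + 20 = (v - 2)*(v^3 - 8*v^2 + 17*v - 10) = (v - 2)^2*(v^2 - 6*v + 5) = (v - 2)^2*(v - 1)*(v - 5)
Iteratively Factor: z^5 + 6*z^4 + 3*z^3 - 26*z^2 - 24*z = (z + 1)*(z^4 + 5*z^3 - 2*z^2 - 24*z) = (z - 2)*(z + 1)*(z^3 + 7*z^2 + 12*z) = (z - 2)*(z + 1)*(z + 4)*(z^2 + 3*z) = z*(z - 2)*(z + 1)*(z + 4)*(z + 3)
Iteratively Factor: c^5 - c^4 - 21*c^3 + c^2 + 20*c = (c - 1)*(c^4 - 21*c^2 - 20*c) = (c - 1)*(c + 1)*(c^3 - c^2 - 20*c) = (c - 1)*(c + 1)*(c + 4)*(c^2 - 5*c) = (c - 5)*(c - 1)*(c + 1)*(c + 4)*(c)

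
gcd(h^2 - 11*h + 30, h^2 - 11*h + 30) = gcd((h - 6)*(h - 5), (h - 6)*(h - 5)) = h^2 - 11*h + 30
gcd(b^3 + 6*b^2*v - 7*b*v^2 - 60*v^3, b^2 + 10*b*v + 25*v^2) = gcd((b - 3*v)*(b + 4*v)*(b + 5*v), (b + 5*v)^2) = b + 5*v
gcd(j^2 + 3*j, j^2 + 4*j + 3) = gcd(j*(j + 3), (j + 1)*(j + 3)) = j + 3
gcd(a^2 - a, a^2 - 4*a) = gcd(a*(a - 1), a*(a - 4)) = a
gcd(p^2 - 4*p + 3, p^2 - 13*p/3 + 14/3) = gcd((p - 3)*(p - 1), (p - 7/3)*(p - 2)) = 1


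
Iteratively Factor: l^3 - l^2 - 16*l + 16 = (l - 4)*(l^2 + 3*l - 4) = (l - 4)*(l - 1)*(l + 4)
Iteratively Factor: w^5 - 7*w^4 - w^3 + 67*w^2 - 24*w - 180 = (w - 3)*(w^4 - 4*w^3 - 13*w^2 + 28*w + 60) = (w - 3)*(w + 2)*(w^3 - 6*w^2 - w + 30) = (w - 3)^2*(w + 2)*(w^2 - 3*w - 10) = (w - 5)*(w - 3)^2*(w + 2)*(w + 2)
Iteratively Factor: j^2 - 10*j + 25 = (j - 5)*(j - 5)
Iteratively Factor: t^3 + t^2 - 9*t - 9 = (t + 1)*(t^2 - 9) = (t - 3)*(t + 1)*(t + 3)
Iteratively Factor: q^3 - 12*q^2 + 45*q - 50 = (q - 5)*(q^2 - 7*q + 10) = (q - 5)*(q - 2)*(q - 5)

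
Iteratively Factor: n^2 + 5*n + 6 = (n + 2)*(n + 3)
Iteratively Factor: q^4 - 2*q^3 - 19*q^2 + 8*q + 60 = (q - 5)*(q^3 + 3*q^2 - 4*q - 12) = (q - 5)*(q + 2)*(q^2 + q - 6) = (q - 5)*(q + 2)*(q + 3)*(q - 2)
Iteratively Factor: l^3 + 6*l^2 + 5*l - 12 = (l + 4)*(l^2 + 2*l - 3) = (l - 1)*(l + 4)*(l + 3)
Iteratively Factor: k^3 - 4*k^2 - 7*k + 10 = (k + 2)*(k^2 - 6*k + 5) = (k - 1)*(k + 2)*(k - 5)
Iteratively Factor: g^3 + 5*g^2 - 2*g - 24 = (g + 4)*(g^2 + g - 6) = (g + 3)*(g + 4)*(g - 2)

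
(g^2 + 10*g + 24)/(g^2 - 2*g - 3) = (g^2 + 10*g + 24)/(g^2 - 2*g - 3)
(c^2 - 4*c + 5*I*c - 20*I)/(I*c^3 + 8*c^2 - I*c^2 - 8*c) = (c^2 - 4*c + 5*I*c - 20*I)/(c*(I*c^2 + 8*c - I*c - 8))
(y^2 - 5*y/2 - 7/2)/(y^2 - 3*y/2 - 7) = (y + 1)/(y + 2)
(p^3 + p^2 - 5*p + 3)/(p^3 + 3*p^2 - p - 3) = (p - 1)/(p + 1)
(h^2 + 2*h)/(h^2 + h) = (h + 2)/(h + 1)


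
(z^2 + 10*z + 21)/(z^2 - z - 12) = (z + 7)/(z - 4)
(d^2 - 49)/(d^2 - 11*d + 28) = (d + 7)/(d - 4)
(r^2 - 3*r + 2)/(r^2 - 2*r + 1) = (r - 2)/(r - 1)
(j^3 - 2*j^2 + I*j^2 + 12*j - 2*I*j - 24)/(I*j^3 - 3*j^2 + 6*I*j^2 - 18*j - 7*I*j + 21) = (-I*j^3 + j^2*(1 + 2*I) + j*(-2 - 12*I) + 24*I)/(j^3 + j^2*(6 + 3*I) + j*(-7 + 18*I) - 21*I)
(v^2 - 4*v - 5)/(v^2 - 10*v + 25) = (v + 1)/(v - 5)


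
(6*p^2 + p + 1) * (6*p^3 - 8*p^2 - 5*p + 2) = 36*p^5 - 42*p^4 - 32*p^3 - p^2 - 3*p + 2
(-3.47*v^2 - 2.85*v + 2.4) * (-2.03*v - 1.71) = 7.0441*v^3 + 11.7192*v^2 + 0.00150000000000095*v - 4.104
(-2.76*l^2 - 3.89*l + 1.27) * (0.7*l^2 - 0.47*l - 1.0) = -1.932*l^4 - 1.4258*l^3 + 5.4773*l^2 + 3.2931*l - 1.27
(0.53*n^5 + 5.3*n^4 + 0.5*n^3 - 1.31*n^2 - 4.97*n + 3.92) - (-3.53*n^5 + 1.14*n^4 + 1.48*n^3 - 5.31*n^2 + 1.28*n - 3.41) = 4.06*n^5 + 4.16*n^4 - 0.98*n^3 + 4.0*n^2 - 6.25*n + 7.33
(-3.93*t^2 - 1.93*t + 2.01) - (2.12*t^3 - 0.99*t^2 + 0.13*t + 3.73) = -2.12*t^3 - 2.94*t^2 - 2.06*t - 1.72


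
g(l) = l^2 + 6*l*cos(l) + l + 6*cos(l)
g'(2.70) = -8.51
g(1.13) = 7.86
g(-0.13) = 5.06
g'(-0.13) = 7.37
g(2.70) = -10.08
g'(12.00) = 71.92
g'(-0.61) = 6.04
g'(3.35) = 7.23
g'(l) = -6*l*sin(l) + 2*l - 6*sin(l) + 6*cos(l) + 1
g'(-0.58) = 6.24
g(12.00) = 221.82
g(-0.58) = 1.86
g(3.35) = -10.96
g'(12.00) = 71.92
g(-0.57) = 1.93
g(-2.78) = 14.94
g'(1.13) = -5.74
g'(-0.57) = 6.30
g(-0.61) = 1.68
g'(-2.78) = -13.95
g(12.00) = 221.82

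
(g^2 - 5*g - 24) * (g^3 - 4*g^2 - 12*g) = g^5 - 9*g^4 - 16*g^3 + 156*g^2 + 288*g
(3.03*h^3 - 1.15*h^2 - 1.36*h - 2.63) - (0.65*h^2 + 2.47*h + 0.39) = 3.03*h^3 - 1.8*h^2 - 3.83*h - 3.02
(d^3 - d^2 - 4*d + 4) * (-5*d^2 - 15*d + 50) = -5*d^5 - 10*d^4 + 85*d^3 - 10*d^2 - 260*d + 200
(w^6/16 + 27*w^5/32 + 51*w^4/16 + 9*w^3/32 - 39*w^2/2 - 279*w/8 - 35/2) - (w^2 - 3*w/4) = w^6/16 + 27*w^5/32 + 51*w^4/16 + 9*w^3/32 - 41*w^2/2 - 273*w/8 - 35/2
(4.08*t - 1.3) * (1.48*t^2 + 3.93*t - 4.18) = 6.0384*t^3 + 14.1104*t^2 - 22.1634*t + 5.434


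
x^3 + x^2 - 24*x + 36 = (x - 3)*(x - 2)*(x + 6)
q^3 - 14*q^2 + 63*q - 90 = (q - 6)*(q - 5)*(q - 3)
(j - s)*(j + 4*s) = j^2 + 3*j*s - 4*s^2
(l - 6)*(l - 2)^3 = l^4 - 12*l^3 + 48*l^2 - 80*l + 48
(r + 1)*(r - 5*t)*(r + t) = r^3 - 4*r^2*t + r^2 - 5*r*t^2 - 4*r*t - 5*t^2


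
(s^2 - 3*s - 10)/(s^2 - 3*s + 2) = (s^2 - 3*s - 10)/(s^2 - 3*s + 2)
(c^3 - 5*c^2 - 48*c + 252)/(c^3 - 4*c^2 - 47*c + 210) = (c - 6)/(c - 5)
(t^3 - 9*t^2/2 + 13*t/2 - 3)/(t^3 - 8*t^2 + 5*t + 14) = (2*t^2 - 5*t + 3)/(2*(t^2 - 6*t - 7))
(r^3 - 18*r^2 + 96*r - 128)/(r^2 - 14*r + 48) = (r^2 - 10*r + 16)/(r - 6)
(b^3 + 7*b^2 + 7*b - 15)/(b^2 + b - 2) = (b^2 + 8*b + 15)/(b + 2)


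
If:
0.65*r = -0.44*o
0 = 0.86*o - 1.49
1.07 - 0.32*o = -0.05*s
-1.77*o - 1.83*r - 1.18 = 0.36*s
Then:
No Solution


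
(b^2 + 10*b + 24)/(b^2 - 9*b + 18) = (b^2 + 10*b + 24)/(b^2 - 9*b + 18)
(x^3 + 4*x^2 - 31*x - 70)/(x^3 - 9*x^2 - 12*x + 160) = (x^2 + 9*x + 14)/(x^2 - 4*x - 32)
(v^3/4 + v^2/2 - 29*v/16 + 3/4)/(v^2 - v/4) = (v^3 + 2*v^2 - 29*v/4 + 3)/(v*(4*v - 1))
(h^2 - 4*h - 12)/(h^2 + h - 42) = (h + 2)/(h + 7)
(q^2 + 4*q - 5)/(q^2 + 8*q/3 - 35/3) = 3*(q - 1)/(3*q - 7)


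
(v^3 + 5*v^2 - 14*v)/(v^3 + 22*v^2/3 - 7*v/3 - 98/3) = 3*v/(3*v + 7)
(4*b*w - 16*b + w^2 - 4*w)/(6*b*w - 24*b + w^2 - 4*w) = (4*b + w)/(6*b + w)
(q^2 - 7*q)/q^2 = (q - 7)/q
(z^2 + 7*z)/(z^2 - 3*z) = (z + 7)/(z - 3)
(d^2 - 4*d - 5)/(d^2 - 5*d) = (d + 1)/d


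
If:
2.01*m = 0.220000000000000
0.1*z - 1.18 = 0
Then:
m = 0.11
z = 11.80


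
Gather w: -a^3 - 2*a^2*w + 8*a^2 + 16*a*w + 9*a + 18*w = -a^3 + 8*a^2 + 9*a + w*(-2*a^2 + 16*a + 18)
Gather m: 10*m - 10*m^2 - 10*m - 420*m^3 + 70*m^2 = -420*m^3 + 60*m^2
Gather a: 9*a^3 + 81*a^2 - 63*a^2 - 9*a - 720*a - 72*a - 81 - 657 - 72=9*a^3 + 18*a^2 - 801*a - 810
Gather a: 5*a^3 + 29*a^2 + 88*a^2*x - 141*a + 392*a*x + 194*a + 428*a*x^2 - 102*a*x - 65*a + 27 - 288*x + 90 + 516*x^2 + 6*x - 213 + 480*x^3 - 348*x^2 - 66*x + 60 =5*a^3 + a^2*(88*x + 29) + a*(428*x^2 + 290*x - 12) + 480*x^3 + 168*x^2 - 348*x - 36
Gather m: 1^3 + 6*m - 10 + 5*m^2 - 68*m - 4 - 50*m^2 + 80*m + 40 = -45*m^2 + 18*m + 27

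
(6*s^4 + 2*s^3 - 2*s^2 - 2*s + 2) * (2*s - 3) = 12*s^5 - 14*s^4 - 10*s^3 + 2*s^2 + 10*s - 6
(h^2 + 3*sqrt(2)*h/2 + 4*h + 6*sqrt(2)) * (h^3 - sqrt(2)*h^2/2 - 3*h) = h^5 + sqrt(2)*h^4 + 4*h^4 - 9*h^3/2 + 4*sqrt(2)*h^3 - 18*h^2 - 9*sqrt(2)*h^2/2 - 18*sqrt(2)*h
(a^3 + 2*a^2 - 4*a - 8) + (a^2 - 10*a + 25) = a^3 + 3*a^2 - 14*a + 17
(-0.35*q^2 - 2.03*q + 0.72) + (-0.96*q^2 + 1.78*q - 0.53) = -1.31*q^2 - 0.25*q + 0.19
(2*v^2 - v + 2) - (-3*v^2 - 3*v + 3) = 5*v^2 + 2*v - 1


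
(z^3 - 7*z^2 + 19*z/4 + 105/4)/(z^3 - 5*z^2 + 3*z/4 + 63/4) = (z - 5)/(z - 3)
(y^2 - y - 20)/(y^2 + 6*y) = (y^2 - y - 20)/(y*(y + 6))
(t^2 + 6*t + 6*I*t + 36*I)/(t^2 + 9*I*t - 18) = (t + 6)/(t + 3*I)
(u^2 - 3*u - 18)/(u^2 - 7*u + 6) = (u + 3)/(u - 1)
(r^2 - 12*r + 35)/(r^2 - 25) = (r - 7)/(r + 5)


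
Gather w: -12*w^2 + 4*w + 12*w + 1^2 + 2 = -12*w^2 + 16*w + 3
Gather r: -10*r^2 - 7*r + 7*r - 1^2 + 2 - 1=-10*r^2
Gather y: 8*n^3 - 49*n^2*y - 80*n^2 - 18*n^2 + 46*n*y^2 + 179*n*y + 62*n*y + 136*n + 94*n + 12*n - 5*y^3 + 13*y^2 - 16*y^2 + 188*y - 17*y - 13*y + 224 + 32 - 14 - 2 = 8*n^3 - 98*n^2 + 242*n - 5*y^3 + y^2*(46*n - 3) + y*(-49*n^2 + 241*n + 158) + 240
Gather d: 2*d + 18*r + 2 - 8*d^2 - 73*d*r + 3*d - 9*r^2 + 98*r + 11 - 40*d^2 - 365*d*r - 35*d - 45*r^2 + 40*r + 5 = -48*d^2 + d*(-438*r - 30) - 54*r^2 + 156*r + 18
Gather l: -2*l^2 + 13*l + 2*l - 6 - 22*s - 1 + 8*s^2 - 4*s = -2*l^2 + 15*l + 8*s^2 - 26*s - 7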